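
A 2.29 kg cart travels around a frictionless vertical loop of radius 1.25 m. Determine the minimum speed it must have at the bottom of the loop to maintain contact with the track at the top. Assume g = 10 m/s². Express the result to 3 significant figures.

At the top: mg = mv_top²/r ⇒ v_top² = gr = 12.50 m²/s²
Energy from bottom to top (height 2r): ½mv_bot² = ½mv_top² + mg(2r)
v_bot² = gr + 4gr = 5gr = 62.50
v_bot = √(5gr) = 7.906 m/s

v = 7.91 m/s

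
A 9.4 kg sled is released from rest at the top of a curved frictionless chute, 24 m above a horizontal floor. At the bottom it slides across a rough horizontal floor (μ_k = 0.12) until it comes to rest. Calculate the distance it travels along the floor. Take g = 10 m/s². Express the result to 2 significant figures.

Applying the work–energy principle:
At rest all PE has been dissipated by friction: mgh = μ_k m g d
d = h/μ_k = 24/0.12 = 200.0 m

d = 200 m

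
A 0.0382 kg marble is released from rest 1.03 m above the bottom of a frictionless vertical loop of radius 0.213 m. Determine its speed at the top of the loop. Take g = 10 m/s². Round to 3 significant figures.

Energy conservation: mgh = ½mv_top² + mg(2r)
v_top² = 2g(h − 2r) = 2(10)(1.03 − 0.4260) = 12.08
v_top = 3.476 m/s

v = 3.48 m/s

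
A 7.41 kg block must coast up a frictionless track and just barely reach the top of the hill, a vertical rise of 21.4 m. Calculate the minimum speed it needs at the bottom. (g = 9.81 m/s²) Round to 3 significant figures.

v = 20.5 m/s

At the top it is momentarily at rest, so all KE converts to PE: ½mv² = mgh
v = √(2gh) = √(2 × 9.81 × 21.4) = 20.49 m/s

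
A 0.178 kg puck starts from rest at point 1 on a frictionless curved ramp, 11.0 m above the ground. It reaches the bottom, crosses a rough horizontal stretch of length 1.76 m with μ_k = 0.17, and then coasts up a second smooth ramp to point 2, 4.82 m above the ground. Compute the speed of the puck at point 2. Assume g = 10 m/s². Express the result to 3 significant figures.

v = 10.8 m/s

Energy at 1: mgh₁ = (0.178)(10)(11.0) = 19.580 J
Friction loss: W_f = μ_k mg d = 0.5326 J
At 2: ½mv² + mgh₂ = mgh₁ − W_f
½mv² = 19.580 − 0.5326 − 8.5796 = 10.468 J
v = √(2 × 10.468/0.178) = 10.85 m/s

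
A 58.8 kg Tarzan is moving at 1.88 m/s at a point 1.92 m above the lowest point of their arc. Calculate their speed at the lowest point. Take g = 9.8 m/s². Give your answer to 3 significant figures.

v = 6.42 m/s

Mechanical energy is conserved (no friction): ½mv₀² + mgh = ½mv²
v² = v₀² + 2gh = (1.88)² + 2(9.8)(1.92) = 41.166
v = √41.166 = 6.416 m/s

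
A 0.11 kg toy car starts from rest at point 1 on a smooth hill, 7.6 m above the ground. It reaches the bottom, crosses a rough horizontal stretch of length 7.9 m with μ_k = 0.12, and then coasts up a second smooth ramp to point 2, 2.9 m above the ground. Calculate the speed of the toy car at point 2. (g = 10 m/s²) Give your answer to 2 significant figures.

v = 8.7 m/s

Energy at 1: mgh₁ = (0.11)(10)(7.6) = 8.3600 J
Friction loss: W_f = μ_k mg d = 1.043 J
At 2: ½mv² + mgh₂ = mgh₁ − W_f
½mv² = 8.3600 − 1.043 − 3.1900 = 4.1272 J
v = √(2 × 4.1272/0.11) = 8.663 m/s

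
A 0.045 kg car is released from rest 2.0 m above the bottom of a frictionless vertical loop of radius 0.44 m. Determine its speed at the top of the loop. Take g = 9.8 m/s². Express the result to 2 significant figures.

Energy conservation: mgh = ½mv_top² + mg(2r)
v_top² = 2g(h − 2r) = 2(9.8)(2.0 − 0.8800) = 21.95
v_top = 4.685 m/s

v = 4.7 m/s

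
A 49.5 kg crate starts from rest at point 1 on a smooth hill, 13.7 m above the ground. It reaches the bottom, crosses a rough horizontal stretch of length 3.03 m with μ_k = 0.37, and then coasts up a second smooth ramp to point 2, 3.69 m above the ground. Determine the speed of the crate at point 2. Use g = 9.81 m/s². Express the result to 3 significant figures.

Energy at 1: mgh₁ = (49.5)(9.81)(13.7) = 6652.7 J
Friction loss: W_f = μ_k mg d = 544.4 J
At 2: ½mv² + mgh₂ = mgh₁ − W_f
½mv² = 6652.7 − 544.4 − 1791.8 = 4316.4 J
v = √(2 × 4316.4/49.5) = 13.21 m/s

v = 13.2 m/s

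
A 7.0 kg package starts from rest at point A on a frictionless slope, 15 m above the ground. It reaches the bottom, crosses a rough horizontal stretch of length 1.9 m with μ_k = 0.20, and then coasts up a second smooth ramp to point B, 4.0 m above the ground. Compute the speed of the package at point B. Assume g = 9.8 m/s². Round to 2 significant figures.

Energy at A: mgh₁ = (7.0)(9.8)(15) = 1029.0 J
Friction loss: W_f = μ_k mg d = 26.07 J
At B: ½mv² + mgh₂ = mgh₁ − W_f
½mv² = 1029.0 − 26.07 − 274.40 = 728.53 J
v = √(2 × 728.53/7.0) = 14.43 m/s

v = 14 m/s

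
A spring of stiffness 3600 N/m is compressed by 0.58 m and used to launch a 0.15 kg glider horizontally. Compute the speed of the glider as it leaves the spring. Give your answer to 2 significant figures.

v = 90 m/s

Spring PE converts entirely to kinetic energy: ½kx² = ½mv²
v = x√(k/m) = 0.58 × √(3600/0.15) = 89.85 m/s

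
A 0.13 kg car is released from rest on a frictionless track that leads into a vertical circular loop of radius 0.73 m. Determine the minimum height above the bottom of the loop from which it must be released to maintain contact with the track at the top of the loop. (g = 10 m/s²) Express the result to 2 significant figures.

h = 1.8 m

At the top, for minimum speed gravity alone supplies the centripetal force: mg = mv_top²/r ⇒ v_top² = gr = 7.300 m²/s²
Energy conservation from release height h to the top (height 2r): mgh = ½mv_top² + mg(2r)
h = v_top²/(2g) + 2r = r/2 + 2r = 5r/2 = 1.825 m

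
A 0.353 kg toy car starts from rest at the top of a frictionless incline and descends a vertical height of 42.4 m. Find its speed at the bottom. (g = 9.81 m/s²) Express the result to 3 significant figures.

v = 28.8 m/s

Mechanical energy is conserved (no friction): mgh = ½mv²
v = √(2gh) = √(2 × 9.81 × 42.4) = √831.89 = 28.84 m/s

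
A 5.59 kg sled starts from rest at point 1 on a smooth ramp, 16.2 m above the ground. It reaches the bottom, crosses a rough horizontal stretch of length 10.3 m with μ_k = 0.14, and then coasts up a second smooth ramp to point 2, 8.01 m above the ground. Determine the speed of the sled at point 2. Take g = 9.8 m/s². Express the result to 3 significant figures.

v = 11.5 m/s

Energy at 1: mgh₁ = (5.59)(9.8)(16.2) = 887.47 J
Friction loss: W_f = μ_k mg d = 79.00 J
At 2: ½mv² + mgh₂ = mgh₁ − W_f
½mv² = 887.47 − 79.00 − 438.80 = 369.67 J
v = √(2 × 369.67/5.59) = 11.50 m/s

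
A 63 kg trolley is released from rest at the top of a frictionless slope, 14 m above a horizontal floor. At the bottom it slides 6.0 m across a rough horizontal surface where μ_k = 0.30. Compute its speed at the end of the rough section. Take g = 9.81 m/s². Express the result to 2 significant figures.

v = 15 m/s

Energy bookkeeping (friction removes W_f = μ_k N d):
mgh = ½mv² + μ_k m g d
W_f = μ_k mg d = (0.30)(63)(9.81)(6.0) = 1112 J
½mv² = mgh − W_f = 8652.4 − 1112 = 7540.0 J
v = √(2 × 7540.0/63) = 15.47 m/s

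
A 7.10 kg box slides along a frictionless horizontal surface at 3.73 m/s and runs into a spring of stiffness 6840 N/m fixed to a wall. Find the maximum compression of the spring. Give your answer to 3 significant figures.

x = 0.120 m

Conservation of energy between contact and max compression: ½mv² = ½kx²
x = v√(m/k) = 3.73 × √(7.10/6840) = 0.1202 m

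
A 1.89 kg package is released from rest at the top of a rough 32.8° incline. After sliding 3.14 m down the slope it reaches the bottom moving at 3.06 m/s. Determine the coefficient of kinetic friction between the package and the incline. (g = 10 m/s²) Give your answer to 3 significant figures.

mgh = ½mv² + μ_k (mg cosθ) L, with h = L sinθ
mgL sinθ = 32.148 J; ½mv² = 8.8486 J
W_f = 32.148 − 8.8486 = 23.30 J
μ_k = W_f/(mg cosθ · L) = 23.30/(15.89 × 3.14) = 0.4671

μ_k = 0.467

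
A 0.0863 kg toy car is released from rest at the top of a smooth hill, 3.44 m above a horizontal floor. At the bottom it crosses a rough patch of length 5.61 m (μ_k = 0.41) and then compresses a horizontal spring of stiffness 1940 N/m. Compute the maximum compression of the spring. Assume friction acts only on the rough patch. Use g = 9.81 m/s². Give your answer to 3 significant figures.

x = 0.0315 m

Initial energy: E₁ = mgh = (0.0863)(9.81)(3.44) = 2.9123 J
Friction removes W_f = μ_k mg d = (0.41)(0.0863)(9.81)(5.61) = 1.947 J
Energy reaching the spring: E = 2.9123 − 1.947 = 0.96504 J
At max compression ½kx² = E ⇒ x = √(2E/k) = √(2 × 0.96504/1940) = 0.03154 m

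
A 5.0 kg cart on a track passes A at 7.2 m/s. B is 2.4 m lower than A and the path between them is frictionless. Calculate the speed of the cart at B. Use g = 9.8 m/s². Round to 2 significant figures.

Mechanical energy is conserved (no friction): ½mv₀² + mgh = ½mv²
v² = v₀² + 2gh = (7.2)² + 2(9.8)(2.4) = 98.880
v = √98.880 = 9.944 m/s

v = 9.9 m/s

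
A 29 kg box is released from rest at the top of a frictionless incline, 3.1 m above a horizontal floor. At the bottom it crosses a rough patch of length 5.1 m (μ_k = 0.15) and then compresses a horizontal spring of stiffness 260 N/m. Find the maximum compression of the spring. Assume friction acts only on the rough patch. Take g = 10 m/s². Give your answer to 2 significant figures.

x = 2.3 m

Initial energy: E₁ = mgh = (29)(10)(3.1) = 899.00 J
Friction removes W_f = μ_k mg d = (0.15)(29)(10)(5.1) = 221.8 J
Energy reaching the spring: E = 899.00 − 221.8 = 677.15 J
At max compression ½kx² = E ⇒ x = √(2E/k) = √(2 × 677.15/260) = 2.282 m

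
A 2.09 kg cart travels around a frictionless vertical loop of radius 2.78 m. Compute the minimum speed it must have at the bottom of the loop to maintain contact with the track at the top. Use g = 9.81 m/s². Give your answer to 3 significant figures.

At the top: mg = mv_top²/r ⇒ v_top² = gr = 27.27 m²/s²
Energy from bottom to top (height 2r): ½mv_bot² = ½mv_top² + mg(2r)
v_bot² = gr + 4gr = 5gr = 136.4
v_bot = √(5gr) = 11.68 m/s

v = 11.7 m/s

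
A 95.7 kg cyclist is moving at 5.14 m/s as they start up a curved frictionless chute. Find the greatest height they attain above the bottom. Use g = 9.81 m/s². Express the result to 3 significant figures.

h = 1.35 m

By energy conservation, ½mv² = mgh
h = v²/(2g) = 5.14²/(2 × 9.81) = 1.347 m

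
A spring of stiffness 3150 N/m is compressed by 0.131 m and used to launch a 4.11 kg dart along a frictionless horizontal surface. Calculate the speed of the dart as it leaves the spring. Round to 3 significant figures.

v = 3.63 m/s

Spring PE converts entirely to kinetic energy: ½kx² = ½mv²
v = x√(k/m) = 0.131 × √(3150/4.11) = 3.627 m/s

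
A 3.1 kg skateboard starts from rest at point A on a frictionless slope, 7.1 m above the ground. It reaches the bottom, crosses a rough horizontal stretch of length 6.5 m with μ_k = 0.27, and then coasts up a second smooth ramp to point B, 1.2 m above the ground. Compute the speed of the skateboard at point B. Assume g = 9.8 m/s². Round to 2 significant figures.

Energy at A: mgh₁ = (3.1)(9.8)(7.1) = 215.70 J
Friction loss: W_f = μ_k mg d = 53.32 J
At B: ½mv² + mgh₂ = mgh₁ − W_f
½mv² = 215.70 − 53.32 − 36.456 = 125.93 J
v = √(2 × 125.93/3.1) = 9.013 m/s

v = 9.0 m/s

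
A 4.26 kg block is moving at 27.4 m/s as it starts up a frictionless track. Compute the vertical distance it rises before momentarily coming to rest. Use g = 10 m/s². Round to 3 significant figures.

Setting KE at the bottom equal to PE gained: ½mv² = mgh
h = v²/(2g) = 27.4²/(2 × 10) = 37.54 m

h = 37.5 m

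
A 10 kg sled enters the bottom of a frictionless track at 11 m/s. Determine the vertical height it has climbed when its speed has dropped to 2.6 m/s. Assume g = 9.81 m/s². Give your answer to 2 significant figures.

Conservation of energy: ½mv₁² = ½mv₂² + mgh
h = (v₁² − v₂²)/(2g) = (11² − 2.6²)/(2 × 9.81) = 5.823 m

h = 5.8 m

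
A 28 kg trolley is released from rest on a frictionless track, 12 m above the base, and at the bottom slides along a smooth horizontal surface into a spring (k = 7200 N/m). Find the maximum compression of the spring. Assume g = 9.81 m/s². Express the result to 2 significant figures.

Gravitational PE at the top equals spring PE at max compression: mgh = ½kx²
x = √(2mgh/k) = √(2 × 28 × 9.81 × 12 / 7200) = 0.9569 m

x = 0.96 m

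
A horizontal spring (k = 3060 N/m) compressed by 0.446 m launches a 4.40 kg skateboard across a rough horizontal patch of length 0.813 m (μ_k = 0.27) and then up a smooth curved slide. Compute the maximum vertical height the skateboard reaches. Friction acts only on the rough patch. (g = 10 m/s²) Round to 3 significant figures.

Spring energy: E₀ = ½kx² = ½(3060)(0.446)² = 304.34 J
Friction: W_f = μ_k mg d = (0.27)(4.40)(10)(0.813) = 9.658 J
Energy at base of ramp: E = 304.34 − 9.658 = 294.68 J
At max height all remaining energy is PE: mgh = E ⇒ h = E/(mg) = 294.68/(4.40 × 10) = 6.697 m

h = 6.70 m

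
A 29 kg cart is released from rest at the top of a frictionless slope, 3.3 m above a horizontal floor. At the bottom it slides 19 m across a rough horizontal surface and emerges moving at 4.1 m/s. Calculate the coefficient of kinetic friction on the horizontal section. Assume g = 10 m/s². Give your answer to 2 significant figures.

Energy at the top = energy at the end + work done against friction:
mgh = ½mv² + μ_k m g d
mgh = 957.00 J; ½mv² = 243.74 J
W_f = 957.00 − 243.74 = 713.3 J
μ_k = W_f/(mg·d) = 713.3/(290.0 × 19) = 0.1294

μ_k = 0.13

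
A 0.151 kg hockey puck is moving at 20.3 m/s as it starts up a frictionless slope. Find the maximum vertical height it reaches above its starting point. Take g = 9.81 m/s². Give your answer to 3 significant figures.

Setting KE at the bottom equal to PE gained: ½mv² = mgh
h = v²/(2g) = 20.3²/(2 × 9.81) = 21.00 m

h = 21.0 m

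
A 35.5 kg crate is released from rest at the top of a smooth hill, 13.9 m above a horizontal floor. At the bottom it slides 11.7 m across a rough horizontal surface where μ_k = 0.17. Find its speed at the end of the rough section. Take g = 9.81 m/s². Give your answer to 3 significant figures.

v = 15.3 m/s

Energy at the top = energy at the end + work done against friction:
mgh = ½mv² + μ_k m g d
W_f = μ_k mg d = (0.17)(35.5)(9.81)(11.7) = 692.7 J
½mv² = mgh − W_f = 4840.7 − 692.7 = 4148.1 J
v = √(2 × 4148.1/35.5) = 15.29 m/s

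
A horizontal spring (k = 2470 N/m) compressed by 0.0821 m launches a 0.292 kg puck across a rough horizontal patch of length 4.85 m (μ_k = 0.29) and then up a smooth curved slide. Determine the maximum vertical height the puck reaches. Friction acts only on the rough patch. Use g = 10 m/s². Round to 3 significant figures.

Spring energy: E₀ = ½kx² = ½(2470)(0.0821)² = 8.3244 J
Friction: W_f = μ_k mg d = (0.29)(0.292)(10)(4.85) = 4.107 J
Energy at base of ramp: E = 8.3244 − 4.107 = 4.2174 J
At max height all remaining energy is PE: mgh = E ⇒ h = E/(mg) = 4.2174/(0.292 × 10) = 1.444 m

h = 1.44 m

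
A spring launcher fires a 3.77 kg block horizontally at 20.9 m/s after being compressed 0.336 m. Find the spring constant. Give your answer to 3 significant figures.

Energy stored in the spring equals the launch KE: ½kx² = ½mv²
k = mv²/x² = (3.77)(20.9)²/(0.336)² = 14587 N/m

k = 14600 N/m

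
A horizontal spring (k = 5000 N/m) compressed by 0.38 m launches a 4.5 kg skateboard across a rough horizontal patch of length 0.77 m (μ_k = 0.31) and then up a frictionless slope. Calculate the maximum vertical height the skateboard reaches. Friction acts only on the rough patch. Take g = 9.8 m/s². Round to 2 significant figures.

h = 7.9 m

Spring energy: E₀ = ½kx² = ½(5000)(0.38)² = 361.00 J
Friction: W_f = μ_k mg d = (0.31)(4.5)(9.8)(0.77) = 10.53 J
Energy at base of ramp: E = 361.00 − 10.53 = 350.47 J
At max height all remaining energy is PE: mgh = E ⇒ h = E/(mg) = 350.47/(4.5 × 9.8) = 7.947 m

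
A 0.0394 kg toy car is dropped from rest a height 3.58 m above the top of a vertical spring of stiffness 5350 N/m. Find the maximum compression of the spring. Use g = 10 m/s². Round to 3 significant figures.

x = 0.0230 m

Measuring PE from the top of the relaxed spring, at max compression the car has dropped H + x with zero KE, so:
mg(H + x) = ½kx²
½(5350)x² − (0.0394)(10)x − (0.0394)(10)(3.58) = 0
2675x² − 0.3940x − 1.411 = 0
x = [0.3940 + √(0.1552 + 15093)]/(2 × 2675) = 0.02304 m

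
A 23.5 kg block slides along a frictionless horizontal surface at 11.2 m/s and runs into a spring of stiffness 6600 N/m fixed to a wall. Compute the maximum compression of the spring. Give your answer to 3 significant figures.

x = 0.668 m

Conservation of energy between contact and max compression: ½mv² = ½kx²
x = v√(m/k) = 11.2 × √(23.5/6600) = 0.6683 m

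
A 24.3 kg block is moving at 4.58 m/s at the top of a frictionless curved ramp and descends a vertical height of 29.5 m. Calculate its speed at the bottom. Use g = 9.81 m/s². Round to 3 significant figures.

v = 24.5 m/s

By conservation of mechanical energy, ½mv₀² + mgh = ½mv²
v² = v₀² + 2gh = (4.58)² + 2(9.81)(29.5) = 599.77
v = √599.77 = 24.49 m/s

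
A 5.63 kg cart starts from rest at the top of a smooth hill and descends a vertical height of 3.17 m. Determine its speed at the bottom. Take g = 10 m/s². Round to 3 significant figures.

v = 7.96 m/s

Equating total energy at the two states: mgh = ½mv²
v = √(2gh) = √(2 × 10 × 3.17) = √63.400 = 7.962 m/s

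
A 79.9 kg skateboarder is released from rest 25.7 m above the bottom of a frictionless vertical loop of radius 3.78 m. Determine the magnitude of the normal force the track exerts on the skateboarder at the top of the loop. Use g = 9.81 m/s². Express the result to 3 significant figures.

N = 6740 N

Energy from release to top (height 2r): mgh = ½mv_top² + mg(2r)
v_top² = 2g(h − 2r) = 2(9.81)(25.7 − 7.560) = 355.91 m²/s²
At the top, both N and weight point toward the centre: N + mg = mv_top²/r
N = m(v_top²/r − g) = 79.9(355.91/3.78 − 9.81) = 6739 N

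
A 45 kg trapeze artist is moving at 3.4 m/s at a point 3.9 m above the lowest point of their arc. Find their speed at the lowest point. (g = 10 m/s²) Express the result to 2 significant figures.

Energy conservation between the two points: ½mv₀² + mgh = ½mv²
v² = v₀² + 2gh = (3.4)² + 2(10)(3.9) = 89.560
v = √89.560 = 9.464 m/s

v = 9.5 m/s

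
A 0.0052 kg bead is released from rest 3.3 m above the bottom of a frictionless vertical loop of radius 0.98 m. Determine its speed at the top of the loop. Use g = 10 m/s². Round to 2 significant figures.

v = 5.2 m/s

Energy conservation: mgh = ½mv_top² + mg(2r)
v_top² = 2g(h − 2r) = 2(10)(3.3 − 1.960) = 26.80
v_top = 5.177 m/s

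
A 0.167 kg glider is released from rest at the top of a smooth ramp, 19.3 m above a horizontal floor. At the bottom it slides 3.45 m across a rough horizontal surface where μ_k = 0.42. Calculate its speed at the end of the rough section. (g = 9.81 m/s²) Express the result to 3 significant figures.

Applying the work–energy principle:
mgh = ½mv² + μ_k m g d
W_f = μ_k mg d = (0.42)(0.167)(9.81)(3.45) = 2.374 J
½mv² = mgh − W_f = 31.619 − 2.374 = 29.245 J
v = √(2 × 29.245/0.167) = 18.71 m/s

v = 18.7 m/s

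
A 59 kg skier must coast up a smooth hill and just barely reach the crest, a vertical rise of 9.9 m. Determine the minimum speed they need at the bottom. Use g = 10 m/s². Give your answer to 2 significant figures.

v = 14 m/s

At the top they are momentarily at rest, so all KE converts to PE: ½mv² = mgh
v = √(2gh) = √(2 × 10 × 9.9) = 14.07 m/s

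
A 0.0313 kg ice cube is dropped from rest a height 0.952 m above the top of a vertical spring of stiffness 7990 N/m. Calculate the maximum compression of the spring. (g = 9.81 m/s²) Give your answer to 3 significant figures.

x = 0.00859 m

Let x be the compression. The total drop is H + x, and the cube is instantaneously at rest at max compression, so energy conservation gives:
mg(H + x) = ½kx²
½(7990)x² − (0.0313)(9.81)x − (0.0313)(9.81)(0.952) = 0
3995x² − 0.3071x − 0.2923 = 0
x = [0.3071 + √(0.09428 + 4671.2)]/(2 × 3995) = 0.008592 m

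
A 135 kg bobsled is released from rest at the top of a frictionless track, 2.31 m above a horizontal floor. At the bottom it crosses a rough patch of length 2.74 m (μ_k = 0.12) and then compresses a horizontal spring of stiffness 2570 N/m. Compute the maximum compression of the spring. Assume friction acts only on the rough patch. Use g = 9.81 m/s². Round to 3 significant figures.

x = 1.43 m

Initial energy: E₁ = mgh = (135)(9.81)(2.31) = 3059.2 J
Friction removes W_f = μ_k mg d = (0.12)(135)(9.81)(2.74) = 435.4 J
Energy reaching the spring: E = 3059.2 − 435.4 = 2623.8 J
At max compression ½kx² = E ⇒ x = √(2E/k) = √(2 × 2623.8/2570) = 1.429 m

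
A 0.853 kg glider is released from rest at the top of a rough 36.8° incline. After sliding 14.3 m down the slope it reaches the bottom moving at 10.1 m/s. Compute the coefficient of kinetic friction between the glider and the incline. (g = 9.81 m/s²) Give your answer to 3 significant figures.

The energy dissipated by friction is the PE lost minus the KE gained:
mgL sinθ = 71.680 J; ½mv² = 43.507 J
W_f = 71.680 − 43.507 = 28.17 J
μ_k = W_f/(mg cosθ · L) = 28.17/(6.700 × 14.3) = 0.2940

μ_k = 0.294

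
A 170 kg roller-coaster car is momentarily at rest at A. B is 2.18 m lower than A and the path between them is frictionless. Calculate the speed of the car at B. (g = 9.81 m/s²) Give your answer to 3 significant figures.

Equating total energy at the two states: mgh = ½mv²
v = √(2gh) = √(2 × 9.81 × 2.18) = √42.772 = 6.540 m/s

v = 6.54 m/s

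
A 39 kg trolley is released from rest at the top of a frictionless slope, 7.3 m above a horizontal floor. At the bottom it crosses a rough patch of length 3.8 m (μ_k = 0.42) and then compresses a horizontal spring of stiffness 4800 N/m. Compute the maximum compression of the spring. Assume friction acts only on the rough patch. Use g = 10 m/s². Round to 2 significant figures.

x = 0.96 m

Initial energy: E₁ = mgh = (39)(10)(7.3) = 2847.0 J
Friction removes W_f = μ_k mg d = (0.42)(39)(10)(3.8) = 622.4 J
Energy reaching the spring: E = 2847.0 − 622.4 = 2224.6 J
At max compression ½kx² = E ⇒ x = √(2E/k) = √(2 × 2224.6/4800) = 0.9628 m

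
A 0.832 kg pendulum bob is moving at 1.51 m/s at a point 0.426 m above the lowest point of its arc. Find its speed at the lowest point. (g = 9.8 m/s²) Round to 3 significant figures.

v = 3.26 m/s

Energy conservation between the two points: ½mv₀² + mgh = ½mv²
v² = v₀² + 2gh = (1.51)² + 2(9.8)(0.426) = 10.630
v = √10.630 = 3.260 m/s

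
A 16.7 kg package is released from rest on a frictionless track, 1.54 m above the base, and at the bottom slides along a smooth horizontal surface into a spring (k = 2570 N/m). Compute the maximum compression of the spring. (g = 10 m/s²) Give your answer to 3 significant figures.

Gravitational PE at the top equals spring PE at max compression: mgh = ½kx²
x = √(2mgh/k) = √(2 × 16.7 × 10 × 1.54 / 2570) = 0.4474 m

x = 0.447 m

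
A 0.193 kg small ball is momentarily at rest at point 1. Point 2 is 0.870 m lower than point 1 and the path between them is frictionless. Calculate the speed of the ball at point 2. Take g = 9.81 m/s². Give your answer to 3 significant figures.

Equating total energy at the two states: mgh = ½mv²
v = √(2gh) = √(2 × 9.81 × 0.870) = √17.069 = 4.132 m/s

v = 4.13 m/s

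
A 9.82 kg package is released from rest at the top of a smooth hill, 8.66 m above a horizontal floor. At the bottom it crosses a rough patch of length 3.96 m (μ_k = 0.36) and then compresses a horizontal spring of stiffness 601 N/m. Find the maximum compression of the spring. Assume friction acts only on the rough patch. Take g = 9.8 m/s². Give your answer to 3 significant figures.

Initial energy: E₁ = mgh = (9.82)(9.8)(8.66) = 833.40 J
Friction removes W_f = μ_k mg d = (0.36)(9.82)(9.8)(3.96) = 137.2 J
Energy reaching the spring: E = 833.40 − 137.2 = 696.21 J
At max compression ½kx² = E ⇒ x = √(2E/k) = √(2 × 696.21/601) = 1.522 m

x = 1.52 m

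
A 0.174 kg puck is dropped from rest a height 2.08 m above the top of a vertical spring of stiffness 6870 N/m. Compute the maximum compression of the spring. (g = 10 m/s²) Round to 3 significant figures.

Take the reference level at the top of the uncompressed spring. At max compression the puck has fallen H + x and is momentarily at rest:
mg(H + x) = ½kx²
½(6870)x² − (0.174)(10)x − (0.174)(10)(2.08) = 0
3435x² − 1.740x − 3.619 = 0
x = [1.740 + √(3.028 + 49728)]/(2 × 3435) = 0.03271 m

x = 0.0327 m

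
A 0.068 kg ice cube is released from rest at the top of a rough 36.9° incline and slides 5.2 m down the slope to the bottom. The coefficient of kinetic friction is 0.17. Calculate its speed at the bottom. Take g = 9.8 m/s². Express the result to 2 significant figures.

v = 6.9 m/s

Energy: mgh = ½mv² + W_f, with h = L sinθ and W_f = μ_k (mg cosθ) L
mgh = mgL sinθ = (0.068)(9.8)(5.2)sin36.9° = 2.0806 J
W_f = μ_k mg cosθ · L = (0.17)(0.068)(9.8)cos36.9°·5.2 = 0.4711 J
½mv² = 2.0806 − 0.4711 = 1.6095 J
v = √(2 × 1.6095/0.068) = 6.880 m/s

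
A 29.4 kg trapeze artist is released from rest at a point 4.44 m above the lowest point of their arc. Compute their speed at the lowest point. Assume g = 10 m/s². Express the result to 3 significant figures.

v = 9.42 m/s

By conservation of mechanical energy, mgh = ½mv²
v = √(2gh) = √(2 × 10 × 4.44) = √88.800 = 9.423 m/s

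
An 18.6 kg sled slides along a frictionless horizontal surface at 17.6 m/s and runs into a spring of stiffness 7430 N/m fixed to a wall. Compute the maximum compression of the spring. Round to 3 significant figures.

All KE is stored as spring PE at maximum compression: ½mv² = ½kx²
x = v√(m/k) = 17.6 × √(18.6/7430) = 0.8806 m

x = 0.881 m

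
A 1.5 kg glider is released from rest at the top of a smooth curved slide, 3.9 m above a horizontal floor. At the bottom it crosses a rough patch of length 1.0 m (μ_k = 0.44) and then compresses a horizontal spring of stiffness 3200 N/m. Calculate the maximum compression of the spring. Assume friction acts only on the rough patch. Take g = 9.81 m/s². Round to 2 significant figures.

x = 0.18 m

Initial energy: E₁ = mgh = (1.5)(9.81)(3.9) = 57.389 J
Friction removes W_f = μ_k mg d = (0.44)(1.5)(9.81)(1.0) = 6.475 J
Energy reaching the spring: E = 57.389 − 6.475 = 50.914 J
At max compression ½kx² = E ⇒ x = √(2E/k) = √(2 × 50.914/3200) = 0.1784 m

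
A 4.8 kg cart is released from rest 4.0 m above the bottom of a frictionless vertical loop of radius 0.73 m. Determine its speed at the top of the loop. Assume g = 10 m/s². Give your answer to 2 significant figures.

v = 7.1 m/s

Energy conservation: mgh = ½mv_top² + mg(2r)
v_top² = 2g(h − 2r) = 2(10)(4.0 − 1.460) = 50.80
v_top = 7.127 m/s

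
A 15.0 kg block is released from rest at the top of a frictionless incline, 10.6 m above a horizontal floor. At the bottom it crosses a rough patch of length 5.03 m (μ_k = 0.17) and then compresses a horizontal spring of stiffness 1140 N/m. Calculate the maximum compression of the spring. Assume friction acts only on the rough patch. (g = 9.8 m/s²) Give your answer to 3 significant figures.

Initial energy: E₁ = mgh = (15.0)(9.8)(10.6) = 1558.2 J
Friction removes W_f = μ_k mg d = (0.17)(15.0)(9.8)(5.03) = 125.7 J
Energy reaching the spring: E = 1558.2 − 125.7 = 1432.5 J
At max compression ½kx² = E ⇒ x = √(2E/k) = √(2 × 1432.5/1140) = 1.585 m

x = 1.59 m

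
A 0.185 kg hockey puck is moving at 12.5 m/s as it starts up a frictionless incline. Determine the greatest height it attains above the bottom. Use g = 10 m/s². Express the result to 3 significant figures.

Setting KE at the bottom equal to PE gained: ½mv² = mgh
h = v²/(2g) = 12.5²/(2 × 10) = 7.812 m

h = 7.81 m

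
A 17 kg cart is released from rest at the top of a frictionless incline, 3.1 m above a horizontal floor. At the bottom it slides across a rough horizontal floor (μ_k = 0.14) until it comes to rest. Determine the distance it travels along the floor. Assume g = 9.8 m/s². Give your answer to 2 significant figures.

d = 22 m

Applying the work–energy principle:
At rest all PE has been dissipated by friction: mgh = μ_k m g d
d = h/μ_k = 3.1/0.14 = 22.14 m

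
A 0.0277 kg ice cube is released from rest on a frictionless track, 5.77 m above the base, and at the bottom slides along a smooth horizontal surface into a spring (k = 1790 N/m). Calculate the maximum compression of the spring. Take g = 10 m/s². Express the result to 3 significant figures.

x = 0.0423 m

At max compression the cube is momentarily at rest: mgh = ½kx²
x = √(2mgh/k) = √(2 × 0.0277 × 10 × 5.77 / 1790) = 0.04226 m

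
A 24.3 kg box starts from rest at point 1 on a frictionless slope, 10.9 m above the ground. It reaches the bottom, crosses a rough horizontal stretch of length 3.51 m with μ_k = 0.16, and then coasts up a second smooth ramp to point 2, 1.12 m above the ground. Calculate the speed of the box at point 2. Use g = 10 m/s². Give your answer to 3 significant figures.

Energy at 1: mgh₁ = (24.3)(10)(10.9) = 2648.7 J
Friction loss: W_f = μ_k mg d = 136.5 J
At 2: ½mv² + mgh₂ = mgh₁ − W_f
½mv² = 2648.7 − 136.5 − 272.16 = 2240.1 J
v = √(2 × 2240.1/24.3) = 13.58 m/s

v = 13.6 m/s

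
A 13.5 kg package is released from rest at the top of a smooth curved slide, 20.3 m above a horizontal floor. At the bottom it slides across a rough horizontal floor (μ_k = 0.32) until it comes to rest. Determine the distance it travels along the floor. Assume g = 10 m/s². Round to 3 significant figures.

d = 63.4 m

Energy bookkeeping (friction removes W_f = μ_k N d):
At rest all PE has been dissipated by friction: mgh = μ_k m g d
d = h/μ_k = 20.3/0.32 = 63.44 m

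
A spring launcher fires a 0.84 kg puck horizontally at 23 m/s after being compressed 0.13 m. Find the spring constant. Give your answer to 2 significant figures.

k = 26000 N/m

½kx² = ½mv²
k = mv²/x² = (0.84)(23)²/(0.13)² = 26293 N/m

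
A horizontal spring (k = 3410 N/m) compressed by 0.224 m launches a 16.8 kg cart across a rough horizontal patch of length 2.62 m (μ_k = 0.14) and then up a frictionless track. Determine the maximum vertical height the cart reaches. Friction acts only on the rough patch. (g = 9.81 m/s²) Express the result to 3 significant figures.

Spring energy: E₀ = ½kx² = ½(3410)(0.224)² = 85.550 J
Friction: W_f = μ_k mg d = (0.14)(16.8)(9.81)(2.62) = 60.45 J
Energy at base of ramp: E = 85.550 − 60.45 = 25.099 J
At max height all remaining energy is PE: mgh = E ⇒ h = E/(mg) = 25.099/(16.8 × 9.81) = 0.1523 m

h = 0.152 m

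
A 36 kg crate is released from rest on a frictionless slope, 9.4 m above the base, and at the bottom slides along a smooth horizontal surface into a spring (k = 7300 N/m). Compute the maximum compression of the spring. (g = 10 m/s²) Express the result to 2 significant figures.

Gravitational PE at the top equals spring PE at max compression: mgh = ½kx²
x = √(2mgh/k) = √(2 × 36 × 10 × 9.4 / 7300) = 0.9629 m

x = 0.96 m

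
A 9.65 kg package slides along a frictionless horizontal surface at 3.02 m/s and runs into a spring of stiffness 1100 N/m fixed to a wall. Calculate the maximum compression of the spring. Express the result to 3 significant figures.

Conservation of energy between contact and max compression: ½mv² = ½kx²
x = v√(m/k) = 3.02 × √(9.65/1100) = 0.2829 m

x = 0.283 m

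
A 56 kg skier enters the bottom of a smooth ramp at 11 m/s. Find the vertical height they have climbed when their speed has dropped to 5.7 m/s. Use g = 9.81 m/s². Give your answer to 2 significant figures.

h = 4.5 m

Conservation of energy: ½mv₁² = ½mv₂² + mgh
h = (v₁² − v₂²)/(2g) = (11² − 5.7²)/(2 × 9.81) = 4.511 m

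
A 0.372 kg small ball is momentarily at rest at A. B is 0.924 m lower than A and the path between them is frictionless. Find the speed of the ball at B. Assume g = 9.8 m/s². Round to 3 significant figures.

By conservation of mechanical energy, mgh = ½mv²
v = √(2gh) = √(2 × 9.8 × 0.924) = √18.110 = 4.256 m/s

v = 4.26 m/s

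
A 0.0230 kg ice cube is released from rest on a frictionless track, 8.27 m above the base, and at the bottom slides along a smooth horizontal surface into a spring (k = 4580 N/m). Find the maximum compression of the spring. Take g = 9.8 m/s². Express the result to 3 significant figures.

At max compression the cube is momentarily at rest: mgh = ½kx²
x = √(2mgh/k) = √(2 × 0.0230 × 9.8 × 8.27 / 4580) = 0.02853 m

x = 0.0285 m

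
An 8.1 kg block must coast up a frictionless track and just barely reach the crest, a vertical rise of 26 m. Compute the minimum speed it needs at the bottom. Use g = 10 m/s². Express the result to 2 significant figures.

At the top it is momentarily at rest, so all KE converts to PE: ½mv² = mgh
v = √(2gh) = √(2 × 10 × 26) = 22.80 m/s

v = 23 m/s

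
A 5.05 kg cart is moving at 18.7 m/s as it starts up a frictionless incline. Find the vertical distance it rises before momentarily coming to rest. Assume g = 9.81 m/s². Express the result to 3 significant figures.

h = 17.8 m

By energy conservation, ½mv² = mgh
h = v²/(2g) = 18.7²/(2 × 9.81) = 17.82 m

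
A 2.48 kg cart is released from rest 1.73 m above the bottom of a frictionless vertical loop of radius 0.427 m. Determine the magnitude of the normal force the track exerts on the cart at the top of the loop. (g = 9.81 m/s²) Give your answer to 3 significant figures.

N = 75.5 N

Energy from release to top (height 2r): mgh = ½mv_top² + mg(2r)
v_top² = 2g(h − 2r) = 2(9.81)(1.73 − 0.8540) = 17.187 m²/s²
At the top, both N and weight point toward the centre: N + mg = mv_top²/r
N = m(v_top²/r − g) = 2.48(17.187/0.427 − 9.81) = 75.49 N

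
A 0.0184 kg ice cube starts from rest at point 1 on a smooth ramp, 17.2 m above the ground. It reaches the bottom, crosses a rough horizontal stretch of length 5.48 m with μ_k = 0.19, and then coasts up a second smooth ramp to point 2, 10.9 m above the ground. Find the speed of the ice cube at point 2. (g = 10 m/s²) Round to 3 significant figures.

Energy at 1: mgh₁ = (0.0184)(10)(17.2) = 3.1648 J
Friction loss: W_f = μ_k mg d = 0.1916 J
At 2: ½mv² + mgh₂ = mgh₁ − W_f
½mv² = 3.1648 − 0.1916 − 2.0056 = 0.96762 J
v = √(2 × 0.96762/0.0184) = 10.26 m/s

v = 10.3 m/s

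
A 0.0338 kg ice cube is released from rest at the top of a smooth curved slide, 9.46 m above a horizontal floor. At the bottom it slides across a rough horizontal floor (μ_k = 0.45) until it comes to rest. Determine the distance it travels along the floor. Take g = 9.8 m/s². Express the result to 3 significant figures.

d = 21.0 m

Energy at the top = energy at the end + work done against friction:
At rest all PE has been dissipated by friction: mgh = μ_k m g d
d = h/μ_k = 9.46/0.45 = 21.02 m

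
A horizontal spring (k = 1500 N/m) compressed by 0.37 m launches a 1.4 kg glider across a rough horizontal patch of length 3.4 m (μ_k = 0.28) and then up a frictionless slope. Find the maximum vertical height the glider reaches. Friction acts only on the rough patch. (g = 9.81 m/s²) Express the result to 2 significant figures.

h = 6.5 m

Spring energy: E₀ = ½kx² = ½(1500)(0.37)² = 102.67 J
Friction: W_f = μ_k mg d = (0.28)(1.4)(9.81)(3.4) = 13.07 J
Energy at base of ramp: E = 102.67 − 13.07 = 89.600 J
At max height all remaining energy is PE: mgh = E ⇒ h = E/(mg) = 89.600/(1.4 × 9.81) = 6.524 m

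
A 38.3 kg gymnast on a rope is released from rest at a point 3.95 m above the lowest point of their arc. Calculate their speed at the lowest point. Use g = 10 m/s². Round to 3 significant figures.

v = 8.89 m/s

Energy conservation between the two points: mgh = ½mv²
v = √(2gh) = √(2 × 10 × 3.95) = √79.000 = 8.888 m/s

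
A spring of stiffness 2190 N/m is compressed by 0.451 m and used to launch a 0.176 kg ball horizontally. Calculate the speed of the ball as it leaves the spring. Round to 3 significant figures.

Conservation of energy: ½kx² = ½mv²
v = x√(k/m) = 0.451 × √(2190/0.176) = 50.31 m/s

v = 50.3 m/s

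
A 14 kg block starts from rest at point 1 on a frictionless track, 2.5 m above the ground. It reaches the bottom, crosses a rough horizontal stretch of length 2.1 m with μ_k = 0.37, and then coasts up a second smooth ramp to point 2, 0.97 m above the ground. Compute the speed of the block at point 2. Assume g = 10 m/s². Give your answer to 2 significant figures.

v = 3.9 m/s

Energy at 1: mgh₁ = (14)(10)(2.5) = 350.00 J
Friction loss: W_f = μ_k mg d = 108.8 J
At 2: ½mv² + mgh₂ = mgh₁ − W_f
½mv² = 350.00 − 108.8 − 135.80 = 105.42 J
v = √(2 × 105.42/14) = 3.881 m/s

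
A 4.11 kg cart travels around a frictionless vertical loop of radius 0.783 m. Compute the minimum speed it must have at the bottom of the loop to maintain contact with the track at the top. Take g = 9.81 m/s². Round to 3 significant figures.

v = 6.20 m/s

At the top: mg = mv_top²/r ⇒ v_top² = gr = 7.681 m²/s²
Energy from bottom to top (height 2r): ½mv_bot² = ½mv_top² + mg(2r)
v_bot² = gr + 4gr = 5gr = 38.41
v_bot = √(5gr) = 6.197 m/s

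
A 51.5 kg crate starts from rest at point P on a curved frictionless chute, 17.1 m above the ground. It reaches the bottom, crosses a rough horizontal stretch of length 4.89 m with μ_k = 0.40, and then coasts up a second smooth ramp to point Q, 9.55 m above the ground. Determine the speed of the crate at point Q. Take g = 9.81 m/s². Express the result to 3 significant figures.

Energy at P: mgh₁ = (51.5)(9.81)(17.1) = 8639.2 J
Friction loss: W_f = μ_k mg d = 988.2 J
At Q: ½mv² + mgh₂ = mgh₁ − W_f
½mv² = 8639.2 − 988.2 − 4824.8 = 2826.2 J
v = √(2 × 2826.2/51.5) = 10.48 m/s

v = 10.5 m/s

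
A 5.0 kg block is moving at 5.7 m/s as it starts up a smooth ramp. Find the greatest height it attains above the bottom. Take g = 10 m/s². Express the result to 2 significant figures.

h = 1.6 m

Setting KE at the bottom equal to PE gained: ½mv² = mgh
h = v²/(2g) = 5.7²/(2 × 10) = 1.625 m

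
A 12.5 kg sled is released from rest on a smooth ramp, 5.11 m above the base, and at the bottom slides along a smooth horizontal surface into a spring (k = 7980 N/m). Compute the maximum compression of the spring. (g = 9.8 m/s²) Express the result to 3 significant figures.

Energy conservation (no friction) from release to max compression: mgh = ½kx²
x = √(2mgh/k) = √(2 × 12.5 × 9.8 × 5.11 / 7980) = 0.3961 m

x = 0.396 m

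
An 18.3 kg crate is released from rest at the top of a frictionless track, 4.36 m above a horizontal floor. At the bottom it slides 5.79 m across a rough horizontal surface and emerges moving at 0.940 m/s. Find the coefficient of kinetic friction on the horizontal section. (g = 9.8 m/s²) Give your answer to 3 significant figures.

μ_k = 0.745

Applying the work–energy principle:
mgh = ½mv² + μ_k m g d
mgh = 781.92 J; ½mv² = 8.0849 J
W_f = 781.92 − 8.0849 = 773.8 J
μ_k = W_f/(mg·d) = 773.8/(179.3 × 5.79) = 0.7452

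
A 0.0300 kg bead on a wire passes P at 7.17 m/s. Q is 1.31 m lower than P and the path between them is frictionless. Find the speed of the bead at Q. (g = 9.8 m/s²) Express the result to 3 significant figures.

Energy conservation between the two points: ½mv₀² + mgh = ½mv²
v² = v₀² + 2gh = (7.17)² + 2(9.8)(1.31) = 77.085
v = √77.085 = 8.780 m/s

v = 8.78 m/s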